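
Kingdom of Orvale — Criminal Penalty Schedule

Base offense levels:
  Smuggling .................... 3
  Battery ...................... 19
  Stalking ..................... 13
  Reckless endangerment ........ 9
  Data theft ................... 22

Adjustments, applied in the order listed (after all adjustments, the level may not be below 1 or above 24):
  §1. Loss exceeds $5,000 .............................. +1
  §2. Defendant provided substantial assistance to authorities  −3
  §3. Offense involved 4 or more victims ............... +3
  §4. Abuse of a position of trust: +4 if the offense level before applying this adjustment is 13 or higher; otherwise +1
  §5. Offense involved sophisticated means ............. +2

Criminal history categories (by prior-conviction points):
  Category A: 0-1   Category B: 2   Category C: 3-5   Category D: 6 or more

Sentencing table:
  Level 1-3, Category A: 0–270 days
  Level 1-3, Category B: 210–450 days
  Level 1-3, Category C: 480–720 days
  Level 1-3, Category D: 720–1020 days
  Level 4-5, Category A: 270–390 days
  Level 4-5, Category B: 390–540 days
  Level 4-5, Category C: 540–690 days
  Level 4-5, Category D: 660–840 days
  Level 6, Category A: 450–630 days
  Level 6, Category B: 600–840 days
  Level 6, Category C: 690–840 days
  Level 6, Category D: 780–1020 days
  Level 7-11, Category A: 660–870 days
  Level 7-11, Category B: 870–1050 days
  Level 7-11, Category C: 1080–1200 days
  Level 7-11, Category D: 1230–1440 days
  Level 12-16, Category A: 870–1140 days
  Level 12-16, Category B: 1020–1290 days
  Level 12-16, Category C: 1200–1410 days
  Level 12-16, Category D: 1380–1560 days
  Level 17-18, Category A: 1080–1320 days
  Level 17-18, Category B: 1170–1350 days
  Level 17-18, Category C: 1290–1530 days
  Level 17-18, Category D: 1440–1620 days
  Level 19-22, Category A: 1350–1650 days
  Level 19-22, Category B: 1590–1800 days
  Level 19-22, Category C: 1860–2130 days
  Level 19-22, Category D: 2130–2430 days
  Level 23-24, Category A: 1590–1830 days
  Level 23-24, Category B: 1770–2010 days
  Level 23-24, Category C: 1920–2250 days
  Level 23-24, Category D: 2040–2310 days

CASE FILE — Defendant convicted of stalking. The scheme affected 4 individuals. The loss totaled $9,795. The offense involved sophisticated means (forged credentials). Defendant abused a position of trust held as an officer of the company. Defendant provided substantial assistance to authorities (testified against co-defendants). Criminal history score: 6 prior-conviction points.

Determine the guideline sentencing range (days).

2130-2430 days

Base offense level for stalking: 13.
§1 applies: 13 + 1 = 14.
§2 applies: 14 − 3 = 11.
§3 applies: 11 + 3 = 14.
§4 applies (level before this adjustment is 14 ≥ 13, so +4): 14 + 4 = 18.
§5 applies: 18 + 2 = 20.
Final offense level: 20.
Criminal history: 6 prior points → Category D (6+).
Level 20 falls in the 19-22 band.
Grid: Level 19-22 × Category D = 2130-2430 days.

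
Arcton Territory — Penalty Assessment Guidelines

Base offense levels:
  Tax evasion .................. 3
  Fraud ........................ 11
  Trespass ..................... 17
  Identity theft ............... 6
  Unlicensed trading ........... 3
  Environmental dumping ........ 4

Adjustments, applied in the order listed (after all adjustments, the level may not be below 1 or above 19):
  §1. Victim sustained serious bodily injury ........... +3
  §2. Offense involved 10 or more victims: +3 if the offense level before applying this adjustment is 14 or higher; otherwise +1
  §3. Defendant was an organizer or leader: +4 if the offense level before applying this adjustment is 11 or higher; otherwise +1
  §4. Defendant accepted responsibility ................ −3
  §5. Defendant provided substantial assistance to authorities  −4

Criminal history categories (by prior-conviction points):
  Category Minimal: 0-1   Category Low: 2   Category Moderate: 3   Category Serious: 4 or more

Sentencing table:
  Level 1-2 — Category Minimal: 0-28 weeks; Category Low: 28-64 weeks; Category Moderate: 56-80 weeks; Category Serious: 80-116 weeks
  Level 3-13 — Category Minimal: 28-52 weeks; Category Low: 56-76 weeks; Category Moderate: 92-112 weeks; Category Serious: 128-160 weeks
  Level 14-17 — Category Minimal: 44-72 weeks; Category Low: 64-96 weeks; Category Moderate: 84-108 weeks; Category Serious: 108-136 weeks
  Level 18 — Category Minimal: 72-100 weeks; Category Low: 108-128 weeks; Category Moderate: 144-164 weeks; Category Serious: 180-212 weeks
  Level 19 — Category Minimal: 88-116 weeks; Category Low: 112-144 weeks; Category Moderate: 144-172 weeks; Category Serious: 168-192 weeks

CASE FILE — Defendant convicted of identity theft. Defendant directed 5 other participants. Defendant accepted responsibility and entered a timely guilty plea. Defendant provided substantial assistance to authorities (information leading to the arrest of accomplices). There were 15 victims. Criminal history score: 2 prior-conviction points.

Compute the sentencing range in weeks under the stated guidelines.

28-64 weeks

Base offense level for identity theft: 6.
§1 does not apply.
§2 applies (level before this adjustment is 6 < 14, so +1): 6 + 1 = 7.
§3 applies (level before this adjustment is 7 < 11, so +1): 7 + 1 = 8.
§4 applies: 8 − 3 = 5.
§5 applies: 5 − 4 = 1.
Final offense level: 1.
Criminal history: 2 prior points → Category Low (2).
Level 1 falls in the 1-2 band.
Grid: Level 1-2 × Category Low = 28-64 weeks.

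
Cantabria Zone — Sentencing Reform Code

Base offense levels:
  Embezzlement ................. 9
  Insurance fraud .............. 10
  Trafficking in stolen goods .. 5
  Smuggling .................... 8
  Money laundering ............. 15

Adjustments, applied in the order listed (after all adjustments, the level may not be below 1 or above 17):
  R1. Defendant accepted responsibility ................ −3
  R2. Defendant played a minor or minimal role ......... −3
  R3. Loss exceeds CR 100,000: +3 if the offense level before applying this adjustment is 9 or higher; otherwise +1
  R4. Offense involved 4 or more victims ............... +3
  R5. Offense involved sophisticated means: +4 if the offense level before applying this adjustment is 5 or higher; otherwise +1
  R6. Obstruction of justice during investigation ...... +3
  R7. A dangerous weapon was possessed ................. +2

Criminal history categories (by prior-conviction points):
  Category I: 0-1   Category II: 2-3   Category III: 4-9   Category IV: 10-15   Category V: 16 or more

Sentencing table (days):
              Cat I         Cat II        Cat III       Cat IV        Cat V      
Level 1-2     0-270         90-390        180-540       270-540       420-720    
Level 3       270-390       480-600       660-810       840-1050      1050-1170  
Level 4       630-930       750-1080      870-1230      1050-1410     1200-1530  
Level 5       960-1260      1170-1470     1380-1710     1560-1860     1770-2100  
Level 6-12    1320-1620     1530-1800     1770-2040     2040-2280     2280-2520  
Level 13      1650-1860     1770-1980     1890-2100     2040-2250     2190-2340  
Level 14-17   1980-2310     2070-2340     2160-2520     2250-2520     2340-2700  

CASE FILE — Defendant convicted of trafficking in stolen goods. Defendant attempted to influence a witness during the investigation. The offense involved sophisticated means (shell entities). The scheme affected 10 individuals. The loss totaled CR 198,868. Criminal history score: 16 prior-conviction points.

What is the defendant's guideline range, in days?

Base offense level for trafficking in stolen goods: 5.
R3 applies (level before this adjustment is 5 < 9, so +1): 5 + 1 = 6.
R4 applies: 6 + 3 = 9.
R5 applies (level before this adjustment is 9 ≥ 5, so +4): 9 + 4 = 13.
R6 applies: 13 + 3 = 16.
R7 does not apply.
Final offense level: 16.
Criminal history: 16 prior points → Category V (16+).
Level 16 falls in the 14-17 band.
Grid: Level 14-17 × Category V = 2340-2700 days.

2340-2700 days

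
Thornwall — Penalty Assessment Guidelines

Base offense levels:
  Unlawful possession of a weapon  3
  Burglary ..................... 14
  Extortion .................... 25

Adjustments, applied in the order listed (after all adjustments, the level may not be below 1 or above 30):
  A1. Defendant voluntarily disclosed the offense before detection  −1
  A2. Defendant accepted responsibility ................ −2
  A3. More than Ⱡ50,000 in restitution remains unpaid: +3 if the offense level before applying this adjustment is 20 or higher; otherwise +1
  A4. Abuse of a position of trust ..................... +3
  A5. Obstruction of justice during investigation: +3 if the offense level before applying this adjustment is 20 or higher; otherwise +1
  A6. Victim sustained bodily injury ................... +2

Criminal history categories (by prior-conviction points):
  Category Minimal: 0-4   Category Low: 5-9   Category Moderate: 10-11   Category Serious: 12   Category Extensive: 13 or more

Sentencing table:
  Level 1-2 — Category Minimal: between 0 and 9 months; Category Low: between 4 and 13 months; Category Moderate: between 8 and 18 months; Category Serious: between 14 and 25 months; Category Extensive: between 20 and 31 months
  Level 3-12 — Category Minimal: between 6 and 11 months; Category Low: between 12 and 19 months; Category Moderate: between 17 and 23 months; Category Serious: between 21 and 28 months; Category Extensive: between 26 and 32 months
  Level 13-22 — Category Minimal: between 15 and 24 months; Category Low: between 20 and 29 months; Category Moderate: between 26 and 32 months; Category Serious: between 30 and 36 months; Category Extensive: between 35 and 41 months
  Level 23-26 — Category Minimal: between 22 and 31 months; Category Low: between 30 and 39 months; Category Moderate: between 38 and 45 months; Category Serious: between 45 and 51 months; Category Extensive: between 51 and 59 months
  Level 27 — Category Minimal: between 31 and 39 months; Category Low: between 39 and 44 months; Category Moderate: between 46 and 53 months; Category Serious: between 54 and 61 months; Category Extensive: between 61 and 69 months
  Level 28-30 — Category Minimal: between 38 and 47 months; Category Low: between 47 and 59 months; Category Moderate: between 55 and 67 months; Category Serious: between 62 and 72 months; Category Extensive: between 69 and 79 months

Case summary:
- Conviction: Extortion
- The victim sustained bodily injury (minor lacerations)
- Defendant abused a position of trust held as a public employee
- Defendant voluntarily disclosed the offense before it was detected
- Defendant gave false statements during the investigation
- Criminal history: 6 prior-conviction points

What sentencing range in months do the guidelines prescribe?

47-59 months

Base offense level for extortion: 25.
A1 applies: 25 − 1 = 24.
A2 does not apply.
A4 applies: 24 + 3 = 27.
A5 applies (level before this adjustment is 27 ≥ 20, so +3): 27 + 3 = 30.
A6 applies: 30 + 2 = 32.
Level 32 exceeds the maximum of 30; capped at 30.
Final offense level: 30.
Criminal history: 6 prior points → Category Low (5-9).
Level 30 falls in the 28-30 band.
Grid: Level 28-30 × Category Low = 47-59 months.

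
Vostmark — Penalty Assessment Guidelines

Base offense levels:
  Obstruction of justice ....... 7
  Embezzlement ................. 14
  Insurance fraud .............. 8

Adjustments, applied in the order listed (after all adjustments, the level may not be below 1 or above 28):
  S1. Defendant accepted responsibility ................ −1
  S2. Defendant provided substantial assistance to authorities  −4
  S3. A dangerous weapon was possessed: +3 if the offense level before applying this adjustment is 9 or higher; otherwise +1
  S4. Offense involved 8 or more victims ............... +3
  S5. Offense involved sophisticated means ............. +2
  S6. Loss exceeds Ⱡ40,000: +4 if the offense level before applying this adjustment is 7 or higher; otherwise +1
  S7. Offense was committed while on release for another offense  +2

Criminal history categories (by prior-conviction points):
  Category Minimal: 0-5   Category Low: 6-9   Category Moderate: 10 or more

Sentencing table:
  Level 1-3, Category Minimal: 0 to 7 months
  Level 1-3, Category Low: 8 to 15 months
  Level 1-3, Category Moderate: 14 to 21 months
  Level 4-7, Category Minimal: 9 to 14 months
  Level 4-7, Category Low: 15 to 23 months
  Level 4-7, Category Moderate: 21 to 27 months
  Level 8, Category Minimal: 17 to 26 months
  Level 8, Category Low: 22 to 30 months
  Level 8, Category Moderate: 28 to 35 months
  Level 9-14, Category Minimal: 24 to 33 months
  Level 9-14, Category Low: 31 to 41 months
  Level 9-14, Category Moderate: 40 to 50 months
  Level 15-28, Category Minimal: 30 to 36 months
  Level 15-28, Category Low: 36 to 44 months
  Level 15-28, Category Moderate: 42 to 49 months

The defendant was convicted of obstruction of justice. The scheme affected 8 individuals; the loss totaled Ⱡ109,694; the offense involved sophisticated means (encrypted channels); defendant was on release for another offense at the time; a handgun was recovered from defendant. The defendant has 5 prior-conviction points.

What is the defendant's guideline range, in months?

Base offense level for obstruction of justice: 7.
S1 does not apply.
S2 does not apply.
S3 applies (level before this adjustment is 7 < 9, so +1): 7 + 1 = 8.
S4 applies: 8 + 3 = 11.
S5 applies: 11 + 2 = 13.
S6 applies (level before this adjustment is 13 ≥ 7, so +4): 13 + 4 = 17.
S7 applies: 17 + 2 = 19.
Final offense level: 19.
Criminal history: 5 prior points → Category Minimal (0-5).
Level 19 falls in the 15-28 band.
Grid: Level 15-28 × Category Minimal = 30-36 months.

30-36 months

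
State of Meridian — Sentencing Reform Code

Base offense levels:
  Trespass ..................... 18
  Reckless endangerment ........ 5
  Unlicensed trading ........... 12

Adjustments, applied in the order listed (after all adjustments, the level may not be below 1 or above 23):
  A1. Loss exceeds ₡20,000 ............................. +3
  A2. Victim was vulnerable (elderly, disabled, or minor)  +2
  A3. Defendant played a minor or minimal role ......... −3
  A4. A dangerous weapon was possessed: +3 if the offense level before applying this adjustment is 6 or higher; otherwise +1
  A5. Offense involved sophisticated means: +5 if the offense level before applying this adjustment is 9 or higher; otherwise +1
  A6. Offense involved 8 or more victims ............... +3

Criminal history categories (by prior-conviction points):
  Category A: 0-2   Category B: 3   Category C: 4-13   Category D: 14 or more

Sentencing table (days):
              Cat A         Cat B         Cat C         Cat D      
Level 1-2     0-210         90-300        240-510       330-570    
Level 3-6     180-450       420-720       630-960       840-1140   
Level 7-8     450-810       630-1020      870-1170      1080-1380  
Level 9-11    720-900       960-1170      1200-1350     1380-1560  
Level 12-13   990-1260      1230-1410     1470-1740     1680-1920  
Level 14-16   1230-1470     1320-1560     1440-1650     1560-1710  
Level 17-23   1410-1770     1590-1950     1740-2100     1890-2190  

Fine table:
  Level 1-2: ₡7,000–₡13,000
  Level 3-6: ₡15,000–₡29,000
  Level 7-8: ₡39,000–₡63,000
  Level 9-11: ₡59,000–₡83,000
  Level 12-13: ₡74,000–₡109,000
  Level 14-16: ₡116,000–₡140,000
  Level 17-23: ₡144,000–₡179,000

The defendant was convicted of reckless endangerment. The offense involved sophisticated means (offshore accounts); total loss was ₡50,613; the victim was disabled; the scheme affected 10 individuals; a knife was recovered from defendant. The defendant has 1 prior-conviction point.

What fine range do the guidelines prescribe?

Base offense level for reckless endangerment: 5.
A1 applies: 5 + 3 = 8.
A2 applies: 8 + 2 = 10.
A3 does not apply.
A4 applies (level before this adjustment is 10 ≥ 6, so +3): 10 + 3 = 13.
A5 applies (level before this adjustment is 13 ≥ 9, so +5): 13 + 5 = 18.
A6 applies: 18 + 3 = 21.
Final offense level: 21.
Level 21 falls in the 17-23 band.
Fine table: Level 17-23 → ₡144,000–₡179,000.

₡144,000–₡179,000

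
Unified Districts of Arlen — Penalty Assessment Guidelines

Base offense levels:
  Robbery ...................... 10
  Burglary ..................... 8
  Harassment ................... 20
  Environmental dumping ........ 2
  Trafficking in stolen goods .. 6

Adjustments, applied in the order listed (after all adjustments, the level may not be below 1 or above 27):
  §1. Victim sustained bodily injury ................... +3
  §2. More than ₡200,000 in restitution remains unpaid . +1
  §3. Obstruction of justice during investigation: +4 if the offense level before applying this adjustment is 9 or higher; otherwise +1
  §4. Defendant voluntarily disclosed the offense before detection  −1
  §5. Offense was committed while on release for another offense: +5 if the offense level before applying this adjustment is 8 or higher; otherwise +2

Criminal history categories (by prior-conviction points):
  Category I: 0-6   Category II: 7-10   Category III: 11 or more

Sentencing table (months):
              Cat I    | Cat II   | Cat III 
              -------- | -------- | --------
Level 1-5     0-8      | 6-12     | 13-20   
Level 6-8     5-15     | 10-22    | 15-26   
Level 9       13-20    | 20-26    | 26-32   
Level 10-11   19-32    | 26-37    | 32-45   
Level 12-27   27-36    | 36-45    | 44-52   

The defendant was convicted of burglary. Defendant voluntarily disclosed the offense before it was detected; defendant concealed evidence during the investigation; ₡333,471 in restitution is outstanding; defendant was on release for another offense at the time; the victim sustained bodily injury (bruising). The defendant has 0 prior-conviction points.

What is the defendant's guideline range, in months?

27-36 months

Base offense level for burglary: 8.
§1 applies: 8 + 3 = 11.
§2 applies: 11 + 1 = 12.
§3 applies (level before this adjustment is 12 ≥ 9, so +4): 12 + 4 = 16.
§4 applies: 16 − 1 = 15.
§5 applies (level before this adjustment is 15 ≥ 8, so +5): 15 + 5 = 20.
Final offense level: 20.
Criminal history: 0 prior points → Category I (0-6).
Level 20 falls in the 12-27 band.
Grid: Level 12-27 × Category I = 27-36 months.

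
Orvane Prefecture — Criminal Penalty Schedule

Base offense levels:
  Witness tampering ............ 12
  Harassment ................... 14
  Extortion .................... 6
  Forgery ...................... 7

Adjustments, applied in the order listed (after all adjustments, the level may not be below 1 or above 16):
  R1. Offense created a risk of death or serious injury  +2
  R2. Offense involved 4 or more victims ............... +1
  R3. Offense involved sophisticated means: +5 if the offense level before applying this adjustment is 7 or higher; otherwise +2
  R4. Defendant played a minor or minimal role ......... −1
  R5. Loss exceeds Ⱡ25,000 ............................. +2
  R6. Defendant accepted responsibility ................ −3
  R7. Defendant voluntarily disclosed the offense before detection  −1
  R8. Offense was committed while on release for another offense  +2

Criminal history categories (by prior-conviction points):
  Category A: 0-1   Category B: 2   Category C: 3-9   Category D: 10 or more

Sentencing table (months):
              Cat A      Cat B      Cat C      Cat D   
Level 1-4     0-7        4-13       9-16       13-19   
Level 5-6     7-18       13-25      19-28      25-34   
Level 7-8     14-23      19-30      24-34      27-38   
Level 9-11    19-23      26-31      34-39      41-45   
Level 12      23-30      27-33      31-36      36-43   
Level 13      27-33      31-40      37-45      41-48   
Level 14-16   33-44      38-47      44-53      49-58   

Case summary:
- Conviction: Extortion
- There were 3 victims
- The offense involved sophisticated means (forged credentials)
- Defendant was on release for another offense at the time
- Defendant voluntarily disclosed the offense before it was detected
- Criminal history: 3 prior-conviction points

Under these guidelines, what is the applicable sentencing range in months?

Base offense level for extortion: 6.
R1 does not apply.
R3 applies (level before this adjustment is 6 < 7, so +2): 6 + 2 = 8.
R5 does not apply.
R6 does not apply.
R7 applies: 8 − 1 = 7.
R8 applies: 7 + 2 = 9.
Final offense level: 9.
Criminal history: 3 prior points → Category C (3-9).
Level 9 falls in the 9-11 band.
Grid: Level 9-11 × Category C = 34-39 months.

34-39 months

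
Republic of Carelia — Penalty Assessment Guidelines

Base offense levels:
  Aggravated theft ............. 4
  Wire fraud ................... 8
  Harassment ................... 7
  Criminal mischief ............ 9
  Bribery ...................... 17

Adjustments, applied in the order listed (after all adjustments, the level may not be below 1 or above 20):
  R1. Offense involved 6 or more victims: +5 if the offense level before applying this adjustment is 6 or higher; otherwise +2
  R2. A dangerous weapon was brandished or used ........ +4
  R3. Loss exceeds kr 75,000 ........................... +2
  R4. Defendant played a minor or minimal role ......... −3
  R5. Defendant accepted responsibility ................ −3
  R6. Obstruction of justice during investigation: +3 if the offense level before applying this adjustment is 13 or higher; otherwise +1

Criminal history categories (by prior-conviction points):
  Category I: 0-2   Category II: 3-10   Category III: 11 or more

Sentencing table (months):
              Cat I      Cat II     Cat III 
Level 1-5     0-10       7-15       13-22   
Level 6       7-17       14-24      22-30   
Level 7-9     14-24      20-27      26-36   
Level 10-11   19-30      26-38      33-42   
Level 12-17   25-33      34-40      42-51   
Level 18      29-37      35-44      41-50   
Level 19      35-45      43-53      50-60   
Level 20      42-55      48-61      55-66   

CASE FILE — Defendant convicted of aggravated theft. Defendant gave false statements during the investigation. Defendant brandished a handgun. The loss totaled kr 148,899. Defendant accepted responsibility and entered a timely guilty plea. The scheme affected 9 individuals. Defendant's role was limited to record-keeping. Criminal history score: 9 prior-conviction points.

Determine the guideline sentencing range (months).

Base offense level for aggravated theft: 4.
R1 applies (level before this adjustment is 4 < 6, so +2): 4 + 2 = 6.
R2 applies: 6 + 4 = 10.
R3 applies: 10 + 2 = 12.
R4 applies: 12 − 3 = 9.
R5 applies: 9 − 3 = 6.
R6 applies (level before this adjustment is 6 < 13, so +1): 6 + 1 = 7.
Final offense level: 7.
Criminal history: 9 prior points → Category II (3-10).
Level 7 falls in the 7-9 band.
Grid: Level 7-9 × Category II = 20-27 months.

20-27 months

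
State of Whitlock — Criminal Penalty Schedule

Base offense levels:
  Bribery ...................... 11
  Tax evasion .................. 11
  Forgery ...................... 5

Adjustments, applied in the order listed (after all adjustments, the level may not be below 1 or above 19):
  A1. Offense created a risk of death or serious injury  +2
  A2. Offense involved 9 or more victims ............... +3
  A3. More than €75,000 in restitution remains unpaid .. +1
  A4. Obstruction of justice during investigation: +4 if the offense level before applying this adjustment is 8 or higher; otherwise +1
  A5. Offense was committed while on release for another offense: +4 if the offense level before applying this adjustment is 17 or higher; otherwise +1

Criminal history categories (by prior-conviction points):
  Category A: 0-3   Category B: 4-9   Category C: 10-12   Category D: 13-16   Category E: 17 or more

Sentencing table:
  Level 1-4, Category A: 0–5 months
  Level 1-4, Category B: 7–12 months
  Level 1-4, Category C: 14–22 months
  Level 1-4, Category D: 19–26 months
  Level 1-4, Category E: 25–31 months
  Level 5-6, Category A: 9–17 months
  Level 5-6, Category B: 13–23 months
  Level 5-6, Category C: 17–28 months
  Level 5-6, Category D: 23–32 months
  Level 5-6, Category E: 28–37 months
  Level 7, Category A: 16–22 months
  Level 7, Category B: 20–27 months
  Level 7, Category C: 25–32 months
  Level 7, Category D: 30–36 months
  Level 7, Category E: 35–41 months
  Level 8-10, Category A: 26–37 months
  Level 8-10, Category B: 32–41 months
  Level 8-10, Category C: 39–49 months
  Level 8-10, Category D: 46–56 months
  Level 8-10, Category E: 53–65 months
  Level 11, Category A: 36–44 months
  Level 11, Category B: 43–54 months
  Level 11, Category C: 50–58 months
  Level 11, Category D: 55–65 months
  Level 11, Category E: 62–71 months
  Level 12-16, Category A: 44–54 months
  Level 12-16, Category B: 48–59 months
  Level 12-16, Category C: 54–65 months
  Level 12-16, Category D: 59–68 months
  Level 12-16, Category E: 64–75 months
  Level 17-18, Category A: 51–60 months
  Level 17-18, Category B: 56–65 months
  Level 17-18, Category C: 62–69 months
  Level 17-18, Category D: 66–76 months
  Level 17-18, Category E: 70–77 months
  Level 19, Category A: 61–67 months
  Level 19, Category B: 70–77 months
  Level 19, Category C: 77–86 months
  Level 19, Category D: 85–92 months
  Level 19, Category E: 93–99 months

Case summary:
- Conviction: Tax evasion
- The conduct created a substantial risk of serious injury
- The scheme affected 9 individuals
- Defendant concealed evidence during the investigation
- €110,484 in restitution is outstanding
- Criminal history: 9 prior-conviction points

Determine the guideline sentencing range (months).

70-77 months

Base offense level for tax evasion: 11.
A1 applies: 11 + 2 = 13.
A2 applies: 13 + 3 = 16.
A3 applies: 16 + 1 = 17.
A4 applies (level before this adjustment is 17 ≥ 8, so +4): 17 + 4 = 21.
A5 does not apply.
Level 21 exceeds the maximum of 19; capped at 19.
Final offense level: 19.
Criminal history: 9 prior points → Category B (4-9).
Level 19 falls in the 19 band.
Grid: Level 19 × Category B = 70-77 months.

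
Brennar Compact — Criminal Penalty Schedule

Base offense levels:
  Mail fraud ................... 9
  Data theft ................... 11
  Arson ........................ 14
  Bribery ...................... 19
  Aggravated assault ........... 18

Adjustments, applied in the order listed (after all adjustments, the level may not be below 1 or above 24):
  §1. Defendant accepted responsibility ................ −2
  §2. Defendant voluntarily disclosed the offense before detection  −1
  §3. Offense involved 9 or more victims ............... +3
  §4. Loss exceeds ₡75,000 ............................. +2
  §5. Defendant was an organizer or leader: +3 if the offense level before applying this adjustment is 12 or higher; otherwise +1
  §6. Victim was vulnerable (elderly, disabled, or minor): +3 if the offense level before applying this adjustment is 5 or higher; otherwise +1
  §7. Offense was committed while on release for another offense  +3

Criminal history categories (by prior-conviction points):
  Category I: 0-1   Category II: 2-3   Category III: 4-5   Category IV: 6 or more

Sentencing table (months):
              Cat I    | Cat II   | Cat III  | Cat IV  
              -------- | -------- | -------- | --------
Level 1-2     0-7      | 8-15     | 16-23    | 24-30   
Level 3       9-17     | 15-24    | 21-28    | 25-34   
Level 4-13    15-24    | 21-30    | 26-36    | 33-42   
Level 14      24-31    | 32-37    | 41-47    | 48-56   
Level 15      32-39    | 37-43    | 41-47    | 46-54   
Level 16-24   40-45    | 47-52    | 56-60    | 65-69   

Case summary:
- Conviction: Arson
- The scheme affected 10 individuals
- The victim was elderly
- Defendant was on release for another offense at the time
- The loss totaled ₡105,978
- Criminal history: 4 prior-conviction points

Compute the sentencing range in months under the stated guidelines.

56-60 months

Base offense level for arson: 14.
§3 applies: 14 + 3 = 17.
§4 applies: 17 + 2 = 19.
§5 does not apply.
§6 applies (level before this adjustment is 19 ≥ 5, so +3): 19 + 3 = 22.
§7 applies: 22 + 3 = 25.
Level 25 exceeds the maximum of 24; capped at 24.
Final offense level: 24.
Criminal history: 4 prior points → Category III (4-5).
Level 24 falls in the 16-24 band.
Grid: Level 16-24 × Category III = 56-60 months.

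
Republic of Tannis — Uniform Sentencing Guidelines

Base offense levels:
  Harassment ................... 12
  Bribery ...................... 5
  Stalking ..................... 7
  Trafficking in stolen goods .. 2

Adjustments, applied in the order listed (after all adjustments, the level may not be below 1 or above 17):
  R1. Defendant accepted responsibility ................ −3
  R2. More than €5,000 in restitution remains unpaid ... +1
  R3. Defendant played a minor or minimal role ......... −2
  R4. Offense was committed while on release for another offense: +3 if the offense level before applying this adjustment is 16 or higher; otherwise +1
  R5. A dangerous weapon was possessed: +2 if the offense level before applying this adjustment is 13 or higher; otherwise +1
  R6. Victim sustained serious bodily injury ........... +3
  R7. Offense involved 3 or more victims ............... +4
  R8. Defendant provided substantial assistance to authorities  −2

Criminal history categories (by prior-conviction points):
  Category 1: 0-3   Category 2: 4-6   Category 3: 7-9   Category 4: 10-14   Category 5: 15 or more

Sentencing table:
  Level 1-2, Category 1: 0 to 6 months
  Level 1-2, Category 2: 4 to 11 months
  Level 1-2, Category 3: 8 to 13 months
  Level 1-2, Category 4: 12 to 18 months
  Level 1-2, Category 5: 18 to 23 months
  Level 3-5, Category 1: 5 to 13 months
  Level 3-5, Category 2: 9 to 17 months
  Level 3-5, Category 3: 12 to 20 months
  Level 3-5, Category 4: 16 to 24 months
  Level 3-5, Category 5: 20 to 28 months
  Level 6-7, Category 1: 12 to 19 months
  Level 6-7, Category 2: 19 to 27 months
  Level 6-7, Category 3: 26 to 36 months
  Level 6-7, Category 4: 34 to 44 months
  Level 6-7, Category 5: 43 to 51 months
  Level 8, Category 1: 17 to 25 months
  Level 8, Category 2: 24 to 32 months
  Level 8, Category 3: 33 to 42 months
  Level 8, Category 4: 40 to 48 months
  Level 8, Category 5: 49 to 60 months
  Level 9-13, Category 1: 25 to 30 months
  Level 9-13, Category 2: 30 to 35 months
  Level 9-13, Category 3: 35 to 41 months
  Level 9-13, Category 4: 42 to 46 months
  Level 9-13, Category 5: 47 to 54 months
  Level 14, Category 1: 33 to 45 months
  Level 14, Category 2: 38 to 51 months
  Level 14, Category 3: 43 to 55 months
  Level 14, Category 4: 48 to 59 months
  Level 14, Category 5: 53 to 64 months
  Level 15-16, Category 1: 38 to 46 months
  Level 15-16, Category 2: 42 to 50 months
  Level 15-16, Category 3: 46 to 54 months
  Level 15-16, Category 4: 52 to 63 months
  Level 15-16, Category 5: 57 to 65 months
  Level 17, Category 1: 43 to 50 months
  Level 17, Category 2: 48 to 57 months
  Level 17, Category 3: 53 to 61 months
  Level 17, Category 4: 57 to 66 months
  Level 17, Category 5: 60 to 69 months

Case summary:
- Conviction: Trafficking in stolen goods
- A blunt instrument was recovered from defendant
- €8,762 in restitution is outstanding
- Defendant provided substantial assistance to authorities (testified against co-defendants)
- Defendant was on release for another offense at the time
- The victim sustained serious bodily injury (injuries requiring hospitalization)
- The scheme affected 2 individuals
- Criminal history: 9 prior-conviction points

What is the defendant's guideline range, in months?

Base offense level for trafficking in stolen goods: 2.
R1 does not apply.
R2 applies: 2 + 1 = 3.
R3 does not apply.
R4 applies (level before this adjustment is 3 < 16, so +1): 3 + 1 = 4.
R5 applies (level before this adjustment is 4 < 13, so +1): 4 + 1 = 5.
R6 applies: 5 + 3 = 8.
R8 applies: 8 − 2 = 6.
Final offense level: 6.
Criminal history: 9 prior points → Category 3 (7-9).
Level 6 falls in the 6-7 band.
Grid: Level 6-7 × Category 3 = 26-36 months.

26-36 months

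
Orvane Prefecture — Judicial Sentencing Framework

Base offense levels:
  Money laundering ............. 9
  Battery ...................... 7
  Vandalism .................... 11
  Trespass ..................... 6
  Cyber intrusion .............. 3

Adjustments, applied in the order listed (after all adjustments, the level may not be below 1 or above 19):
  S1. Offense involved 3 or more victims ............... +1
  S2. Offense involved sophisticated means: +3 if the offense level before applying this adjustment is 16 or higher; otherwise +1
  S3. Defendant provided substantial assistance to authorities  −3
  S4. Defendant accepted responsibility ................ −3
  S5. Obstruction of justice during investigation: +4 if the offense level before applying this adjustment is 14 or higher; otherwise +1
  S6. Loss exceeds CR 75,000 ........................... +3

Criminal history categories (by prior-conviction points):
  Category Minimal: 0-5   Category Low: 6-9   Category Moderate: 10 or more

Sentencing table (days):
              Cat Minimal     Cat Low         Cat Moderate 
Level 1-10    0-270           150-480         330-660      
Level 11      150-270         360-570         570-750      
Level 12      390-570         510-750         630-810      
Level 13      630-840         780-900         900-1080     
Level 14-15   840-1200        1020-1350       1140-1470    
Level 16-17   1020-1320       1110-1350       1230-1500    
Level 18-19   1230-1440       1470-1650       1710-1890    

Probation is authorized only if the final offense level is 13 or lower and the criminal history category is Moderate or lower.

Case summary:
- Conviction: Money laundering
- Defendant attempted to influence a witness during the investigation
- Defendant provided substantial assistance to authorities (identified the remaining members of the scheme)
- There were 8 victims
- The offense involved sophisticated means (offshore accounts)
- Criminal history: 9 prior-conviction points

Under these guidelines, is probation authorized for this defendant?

Base offense level for money laundering: 9.
S1 applies: 9 + 1 = 10.
S2 applies (level before this adjustment is 10 < 16, so +1): 10 + 1 = 11.
S3 applies: 11 − 3 = 8.
S4 does not apply.
S5 applies (level before this adjustment is 8 < 14, so +1): 8 + 1 = 9.
Final offense level: 9.
Criminal history: 9 prior points → Category Low (6-9).
Level 9 falls in the 1-10 band.
Grid: Level 1-10 × Category Low = 150-480 days.
Probation check: level 9 ≤ 13 and category Low ≤ Moderate → eligible.

Yes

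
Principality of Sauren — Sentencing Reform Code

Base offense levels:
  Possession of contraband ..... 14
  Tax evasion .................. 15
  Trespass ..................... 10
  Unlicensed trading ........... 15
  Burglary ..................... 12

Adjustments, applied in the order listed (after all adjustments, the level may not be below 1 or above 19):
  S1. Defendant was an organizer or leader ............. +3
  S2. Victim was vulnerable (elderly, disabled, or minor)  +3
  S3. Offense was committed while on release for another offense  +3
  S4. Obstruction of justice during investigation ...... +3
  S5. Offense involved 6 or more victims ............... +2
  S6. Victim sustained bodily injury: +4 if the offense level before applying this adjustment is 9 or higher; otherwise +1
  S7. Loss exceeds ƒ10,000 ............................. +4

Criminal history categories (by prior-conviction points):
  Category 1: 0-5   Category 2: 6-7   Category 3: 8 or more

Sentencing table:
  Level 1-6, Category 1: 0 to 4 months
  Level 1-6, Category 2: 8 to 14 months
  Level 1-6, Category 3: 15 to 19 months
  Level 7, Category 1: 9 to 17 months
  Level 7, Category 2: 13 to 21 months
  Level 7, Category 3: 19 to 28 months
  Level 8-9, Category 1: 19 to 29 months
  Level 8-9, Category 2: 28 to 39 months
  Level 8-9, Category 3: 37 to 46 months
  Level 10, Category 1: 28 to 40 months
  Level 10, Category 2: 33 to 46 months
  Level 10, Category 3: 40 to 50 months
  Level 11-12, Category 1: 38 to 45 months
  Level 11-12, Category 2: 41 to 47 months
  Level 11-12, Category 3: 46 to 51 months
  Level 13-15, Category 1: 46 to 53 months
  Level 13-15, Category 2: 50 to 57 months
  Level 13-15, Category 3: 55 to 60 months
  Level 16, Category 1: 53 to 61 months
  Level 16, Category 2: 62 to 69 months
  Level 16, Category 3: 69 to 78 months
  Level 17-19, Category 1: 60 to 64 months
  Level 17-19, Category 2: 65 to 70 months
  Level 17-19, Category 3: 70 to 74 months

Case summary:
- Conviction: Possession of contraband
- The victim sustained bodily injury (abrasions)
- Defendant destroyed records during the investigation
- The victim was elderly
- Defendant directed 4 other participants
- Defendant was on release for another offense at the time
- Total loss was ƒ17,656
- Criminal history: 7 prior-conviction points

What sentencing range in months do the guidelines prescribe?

Base offense level for possession of contraband: 14.
S1 applies: 14 + 3 = 17.
S2 applies: 17 + 3 = 20.
S3 applies: 20 + 3 = 23.
S4 applies: 23 + 3 = 26.
S6 applies (level before this adjustment is 26 ≥ 9, so +4): 26 + 4 = 30.
S7 applies: 30 + 4 = 34.
Level 34 exceeds the maximum of 19; capped at 19.
Final offense level: 19.
Criminal history: 7 prior points → Category 2 (6-7).
Level 19 falls in the 17-19 band.
Grid: Level 17-19 × Category 2 = 65-70 months.

65-70 months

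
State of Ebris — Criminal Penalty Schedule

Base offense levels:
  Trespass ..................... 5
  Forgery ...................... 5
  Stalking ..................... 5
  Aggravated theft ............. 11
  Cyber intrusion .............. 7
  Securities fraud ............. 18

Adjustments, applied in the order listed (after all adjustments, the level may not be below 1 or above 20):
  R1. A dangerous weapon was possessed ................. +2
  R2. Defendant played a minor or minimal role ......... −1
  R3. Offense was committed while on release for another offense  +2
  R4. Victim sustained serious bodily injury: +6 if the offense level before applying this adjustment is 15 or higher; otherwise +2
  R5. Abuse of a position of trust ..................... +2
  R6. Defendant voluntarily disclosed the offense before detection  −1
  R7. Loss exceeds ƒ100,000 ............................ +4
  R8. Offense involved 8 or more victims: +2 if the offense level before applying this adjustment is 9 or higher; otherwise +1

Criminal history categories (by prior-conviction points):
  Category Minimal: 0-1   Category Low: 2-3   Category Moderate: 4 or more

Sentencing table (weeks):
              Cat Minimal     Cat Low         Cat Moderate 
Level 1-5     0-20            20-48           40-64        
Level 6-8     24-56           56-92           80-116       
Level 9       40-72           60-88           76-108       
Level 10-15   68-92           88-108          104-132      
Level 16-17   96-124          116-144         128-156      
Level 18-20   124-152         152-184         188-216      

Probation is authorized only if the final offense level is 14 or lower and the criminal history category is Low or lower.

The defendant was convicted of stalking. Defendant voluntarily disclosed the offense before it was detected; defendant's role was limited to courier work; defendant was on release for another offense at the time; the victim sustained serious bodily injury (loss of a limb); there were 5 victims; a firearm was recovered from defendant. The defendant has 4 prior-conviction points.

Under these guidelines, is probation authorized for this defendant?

No

Base offense level for stalking: 5.
R1 applies: 5 + 2 = 7.
R2 applies: 7 − 1 = 6.
R3 applies: 6 + 2 = 8.
R4 applies (level before this adjustment is 8 < 15, so +2): 8 + 2 = 10.
R6 applies: 10 − 1 = 9.
R7 does not apply.
Final offense level: 9.
Criminal history: 4 prior points → Category Moderate (4+).
Level 9 falls in the 9 band.
Grid: Level 9 × Category Moderate = 76-108 weeks.
Probation check: level 9 ≤ 14 and category Moderate > Low → not eligible.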